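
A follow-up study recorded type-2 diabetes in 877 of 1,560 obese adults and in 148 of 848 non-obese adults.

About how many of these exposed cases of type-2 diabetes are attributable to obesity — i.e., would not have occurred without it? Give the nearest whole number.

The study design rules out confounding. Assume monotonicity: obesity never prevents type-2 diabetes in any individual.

p₁ = P(outcome | exposed) = 877/1560 = 0.56218
p₀ = P(outcome | unexposed) = 148/848 = 0.17453
PN = (p₁ − p₀)/p₁ = (0.56218 − 0.17453) / 0.56218 ≈ 0.68955.
Attributable cases ≈ PN × (exposed cases) = 0.68955 × 877 ≈ 604.74.

about 605 cases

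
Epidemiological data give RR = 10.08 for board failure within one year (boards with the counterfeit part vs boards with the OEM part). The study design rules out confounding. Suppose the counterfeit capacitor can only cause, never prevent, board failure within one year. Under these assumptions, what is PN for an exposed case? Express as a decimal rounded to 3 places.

PN ≈ 0.901

Under exogeneity and monotonicity, PN = (RR − 1) / RR = 1 − 1/RR.
PN = (10.08 − 1) / 10.08 = 9.08 / 10.08 ≈ 0.9008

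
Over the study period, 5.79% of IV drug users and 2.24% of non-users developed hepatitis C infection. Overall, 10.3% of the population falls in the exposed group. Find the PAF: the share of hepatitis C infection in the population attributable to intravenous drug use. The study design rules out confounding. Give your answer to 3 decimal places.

p₁ = 0.0579, p₀ = 0.0224.
Overall risk P(Y=1) = π·p₁ + (1−π)·p₀ = 0.103×0.0579 + 0.897×0.0224 = 0.026057.
Under exogeneity, PAF = [P(Y=1) − p₀] / P(Y=1).
PAF = (0.026057 − 0.0224) / 0.026057 ≈ 0.1403

PAF ≈ 0.140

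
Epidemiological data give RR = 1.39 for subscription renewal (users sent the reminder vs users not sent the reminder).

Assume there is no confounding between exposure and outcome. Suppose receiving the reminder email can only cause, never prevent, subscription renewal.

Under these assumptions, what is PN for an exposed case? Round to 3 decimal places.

PN ≈ 0.281

Under exogeneity and monotonicity, PN = (RR − 1) / RR = 1 − 1/RR.
PN = (1.39 − 1) / 1.39 = 0.39 / 1.39 ≈ 0.2806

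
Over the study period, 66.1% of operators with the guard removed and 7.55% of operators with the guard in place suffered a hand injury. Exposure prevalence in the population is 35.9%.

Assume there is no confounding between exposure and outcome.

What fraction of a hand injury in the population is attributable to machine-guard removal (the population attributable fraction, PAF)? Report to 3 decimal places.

PAF ≈ 0.736

p₁ = 0.661, p₀ = 0.0755.
Overall risk P(Y=1) = π·p₁ + (1−π)·p₀ = 0.359×0.661 + 0.641×0.0755 = 0.28569.
Under exogeneity, PAF = [P(Y=1) − p₀] / P(Y=1).
PAF = (0.28569 − 0.0755) / 0.28569 ≈ 0.7357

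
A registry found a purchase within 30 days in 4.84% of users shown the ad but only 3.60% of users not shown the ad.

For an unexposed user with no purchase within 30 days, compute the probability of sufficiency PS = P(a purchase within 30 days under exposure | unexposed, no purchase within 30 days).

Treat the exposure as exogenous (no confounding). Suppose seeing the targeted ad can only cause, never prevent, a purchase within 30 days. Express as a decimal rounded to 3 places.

p₁ = 0.0484, p₀ = 0.036.
Under exogeneity and monotonicity, PS = (p₁ − p₀) / (1 − p₀).
PS = (0.0484 − 0.036) / (1 − 0.036) = 0.0124 / 0.964 ≈ 0.0129

PS ≈ 0.013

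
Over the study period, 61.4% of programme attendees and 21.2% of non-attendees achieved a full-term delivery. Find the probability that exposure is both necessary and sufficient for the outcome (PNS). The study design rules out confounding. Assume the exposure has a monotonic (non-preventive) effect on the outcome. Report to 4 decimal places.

PNS ≈ 0.4020

p₁ = 0.614, p₀ = 0.212.
Under exogeneity and monotonicity, PNS = p₁ − p₀.
PNS = 0.614 − 0.212 = 0.402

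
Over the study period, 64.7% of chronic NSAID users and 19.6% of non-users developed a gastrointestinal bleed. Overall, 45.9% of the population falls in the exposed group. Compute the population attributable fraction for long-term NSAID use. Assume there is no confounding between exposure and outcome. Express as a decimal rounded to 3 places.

PAF ≈ 0.514

p₁ = 0.647, p₀ = 0.196.
Overall risk P(Y=1) = π·p₁ + (1−π)·p₀ = 0.459×0.647 + 0.541×0.196 = 0.40301.
Under exogeneity, PAF = [P(Y=1) − p₀] / P(Y=1).
PAF = (0.40301 − 0.196) / 0.40301 ≈ 0.5137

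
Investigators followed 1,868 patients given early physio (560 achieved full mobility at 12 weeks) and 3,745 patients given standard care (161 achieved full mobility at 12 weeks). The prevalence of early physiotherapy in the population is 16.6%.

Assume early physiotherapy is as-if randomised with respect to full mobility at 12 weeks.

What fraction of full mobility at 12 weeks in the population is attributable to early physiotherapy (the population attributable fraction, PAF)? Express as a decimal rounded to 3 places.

PAF ≈ 0.498

p₁ = P(outcome | exposed) = 560/1868 = 0.29979
p₀ = P(outcome | unexposed) = 161/3745 = 0.042991
Overall risk P(Y=1) = π·p₁ + (1−π)·p₀ = 0.166×0.29979 + 0.834×0.042991 = 0.085619.
Under exogeneity, PAF = [P(Y=1) − p₀] / P(Y=1).
PAF = (0.085619 − 0.042991) / 0.085619 ≈ 0.4979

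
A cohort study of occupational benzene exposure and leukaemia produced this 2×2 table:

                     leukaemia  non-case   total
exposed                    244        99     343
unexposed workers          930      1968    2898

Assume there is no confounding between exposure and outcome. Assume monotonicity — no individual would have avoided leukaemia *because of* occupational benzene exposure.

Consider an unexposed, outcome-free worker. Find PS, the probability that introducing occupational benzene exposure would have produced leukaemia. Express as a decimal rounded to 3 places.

PS ≈ 0.575

p₁ = P(outcome | exposed) = 244/343 = 0.71137
p₀ = P(outcome | unexposed) = 930/2898 = 0.32091
Under exogeneity and monotonicity, PS = (p₁ − p₀)/(1 − p₀).
PS = (0.71137 − 0.32091) / 0.67909 ≈ 0.5750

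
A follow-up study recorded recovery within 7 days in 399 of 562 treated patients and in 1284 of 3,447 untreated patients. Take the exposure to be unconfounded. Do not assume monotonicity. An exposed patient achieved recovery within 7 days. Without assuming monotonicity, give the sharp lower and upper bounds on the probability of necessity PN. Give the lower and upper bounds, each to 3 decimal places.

p₁ = P(outcome | exposed) = 399/562 = 0.70996
p₀ = P(outcome | unexposed) = 1284/3447 = 0.3725
Under exogeneity alone the bounds on PN are max{0,(p₁−p₀)/p₁} ≤ PN ≤ min{1,(1−p₀)/p₁}.
  lower = (p₁ − p₀)/p₁ = 0.33747 / 0.70996 ≈ 0.4753
  upper = min{1, (1 − p₀)/p₁} = 0.6275 / 0.70996 ≈ 0.8839

0.475 ≤ PN ≤ 0.884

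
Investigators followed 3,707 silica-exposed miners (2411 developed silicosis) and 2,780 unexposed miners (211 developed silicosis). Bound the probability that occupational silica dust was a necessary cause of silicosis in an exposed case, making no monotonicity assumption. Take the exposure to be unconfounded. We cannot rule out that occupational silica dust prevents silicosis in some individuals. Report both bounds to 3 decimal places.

p₁ = P(outcome | exposed) = 2411/3707 = 0.65039
p₀ = P(outcome | unexposed) = 211/2780 = 0.075899
Under exogeneity alone the bounds on PN are max{0,(p₁−p₀)/p₁} ≤ PN ≤ min{1,(1−p₀)/p₁}.
  lower = (p₁ − p₀)/p₁ = 0.57449 / 0.65039 ≈ 0.8833
  upper = min{1, (1 − p₀)/p₁} = 0.9241 / 0.65039 ≈ 1.4208 → capped at 1

0.883 ≤ PN ≤ 1.000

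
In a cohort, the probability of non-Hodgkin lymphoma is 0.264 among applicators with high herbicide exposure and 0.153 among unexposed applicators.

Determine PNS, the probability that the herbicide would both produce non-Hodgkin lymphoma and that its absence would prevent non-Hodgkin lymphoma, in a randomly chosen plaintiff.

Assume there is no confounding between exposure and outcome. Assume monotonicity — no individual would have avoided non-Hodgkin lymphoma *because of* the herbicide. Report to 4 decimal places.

Let p₁ = 0.264, p₀ = 0.153.
Under exogeneity and monotonicity, PNS = p₁ − p₀.
PNS = 0.264 − 0.153 = 0.111

PNS ≈ 0.1110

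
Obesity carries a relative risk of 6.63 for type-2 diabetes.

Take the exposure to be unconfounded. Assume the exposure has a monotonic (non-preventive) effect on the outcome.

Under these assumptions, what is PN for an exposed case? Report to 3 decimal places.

PN ≈ 0.849

Under exogeneity and monotonicity, PN = (RR − 1) / RR = 1 − 1/RR.
PN = (6.63 − 1) / 6.63 = 5.63 / 6.63 ≈ 0.8492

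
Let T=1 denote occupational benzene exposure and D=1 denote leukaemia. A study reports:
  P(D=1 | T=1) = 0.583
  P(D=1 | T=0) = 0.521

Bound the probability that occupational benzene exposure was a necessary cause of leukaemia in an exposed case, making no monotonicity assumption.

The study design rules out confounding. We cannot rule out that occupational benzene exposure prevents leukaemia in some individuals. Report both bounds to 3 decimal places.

0.106 ≤ PN ≤ 0.822

Let p₁ = 0.583, p₀ = 0.521.
Under exogeneity alone the bounds on PN are max{0,(p₁−p₀)/p₁} ≤ PN ≤ min{1,(1−p₀)/p₁}.
  lower = (p₁ − p₀)/p₁ = 0.062 / 0.583 ≈ 0.1063
  upper = min{1, (1 − p₀)/p₁} = 0.479 / 0.583 ≈ 0.8216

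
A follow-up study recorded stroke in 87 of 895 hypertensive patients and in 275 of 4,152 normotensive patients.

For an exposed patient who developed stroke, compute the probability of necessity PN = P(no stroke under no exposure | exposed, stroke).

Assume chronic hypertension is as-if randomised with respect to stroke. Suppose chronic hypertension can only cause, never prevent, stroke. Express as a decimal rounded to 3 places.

PN ≈ 0.319

p₁ = P(outcome | exposed) = 87/895 = 0.097207
p₀ = P(outcome | unexposed) = 275/4152 = 0.066233
Under exogeneity and monotonicity, PN = (p₁ − p₀) / p₁.
PN = (0.097207 − 0.066233) / 0.097207 = 0.030974 / 0.097207 ≈ 0.3186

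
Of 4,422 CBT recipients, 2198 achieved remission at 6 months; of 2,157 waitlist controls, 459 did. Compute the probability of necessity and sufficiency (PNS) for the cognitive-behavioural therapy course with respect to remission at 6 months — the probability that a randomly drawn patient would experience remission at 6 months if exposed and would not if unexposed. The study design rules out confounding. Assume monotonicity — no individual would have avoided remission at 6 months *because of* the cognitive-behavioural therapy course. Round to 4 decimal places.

p₁ = P(outcome | exposed) = 2198/4422 = 0.49706
p₀ = P(outcome | unexposed) = 459/2157 = 0.2128
Under exogeneity and monotonicity, PNS = p₁ − p₀.
PNS = 0.49706 − 0.2128 = 0.28426

PNS ≈ 0.2843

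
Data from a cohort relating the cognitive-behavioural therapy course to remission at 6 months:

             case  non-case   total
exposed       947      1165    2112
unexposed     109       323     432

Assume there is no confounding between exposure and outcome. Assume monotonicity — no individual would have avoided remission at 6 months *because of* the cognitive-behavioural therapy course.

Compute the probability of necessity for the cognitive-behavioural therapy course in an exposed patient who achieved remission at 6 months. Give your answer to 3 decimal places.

PN ≈ 0.437

p₁ = P(outcome | exposed) = 947/2112 = 0.44839
p₀ = P(outcome | unexposed) = 109/432 = 0.25231
Under exogeneity and monotonicity, PN = (p₁ − p₀)/p₁.
PN = (0.44839 − 0.25231) / 0.44839 ≈ 0.4373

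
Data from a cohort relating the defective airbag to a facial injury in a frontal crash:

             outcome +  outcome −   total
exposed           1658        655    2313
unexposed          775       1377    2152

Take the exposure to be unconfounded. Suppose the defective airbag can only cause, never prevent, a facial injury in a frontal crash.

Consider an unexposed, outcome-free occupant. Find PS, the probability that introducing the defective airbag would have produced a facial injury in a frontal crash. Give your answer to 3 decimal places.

p₁ = P(outcome | exposed) = 1658/2313 = 0.71682
p₀ = P(outcome | unexposed) = 775/2152 = 0.36013
Under exogeneity and monotonicity, PS = (p₁ − p₀) / (1 − p₀).
PS = (0.71682 − 0.36013) / (1 − 0.36013) = 0.35669 / 0.63987 ≈ 0.5574

PS ≈ 0.557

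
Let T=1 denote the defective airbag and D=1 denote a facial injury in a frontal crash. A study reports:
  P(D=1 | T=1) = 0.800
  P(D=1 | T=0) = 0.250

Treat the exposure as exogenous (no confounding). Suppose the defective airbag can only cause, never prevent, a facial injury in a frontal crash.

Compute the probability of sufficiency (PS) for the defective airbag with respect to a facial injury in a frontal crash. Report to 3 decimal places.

Let p₁ = 0.8, p₀ = 0.25.
Under exogeneity and monotonicity, PS = (p₁ − p₀) / (1 − p₀).
PS = (0.8 − 0.25) / (1 − 0.25) = 0.55 / 0.75 ≈ 0.7333

PS ≈ 0.733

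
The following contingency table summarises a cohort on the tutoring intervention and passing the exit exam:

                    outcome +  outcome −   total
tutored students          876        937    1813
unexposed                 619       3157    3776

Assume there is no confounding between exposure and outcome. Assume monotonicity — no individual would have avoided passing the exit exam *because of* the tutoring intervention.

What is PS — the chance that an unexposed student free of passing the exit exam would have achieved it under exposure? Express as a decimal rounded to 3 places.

p₁ = P(outcome | exposed) = 876/1813 = 0.48318
p₀ = P(outcome | unexposed) = 619/3776 = 0.16393
Under exogeneity and monotonicity, PS = (p₁ − p₀) / (1 − p₀).
PS = (0.48318 − 0.16393) / (1 − 0.16393) = 0.31925 / 0.83607 ≈ 0.3818

PS ≈ 0.382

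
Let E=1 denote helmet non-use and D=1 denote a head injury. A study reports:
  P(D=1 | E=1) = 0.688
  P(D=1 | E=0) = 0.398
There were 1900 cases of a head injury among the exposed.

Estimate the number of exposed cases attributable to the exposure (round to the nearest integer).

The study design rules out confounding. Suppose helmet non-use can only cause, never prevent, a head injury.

Let p₁ = 0.688, p₀ = 0.398.
PN = (p₁ − p₀)/p₁ = (0.688 − 0.398) / 0.688 ≈ 0.42151.
Attributable cases ≈ PN × (exposed cases) = 0.42151 × 1900 ≈ 800.87.

about 801 cases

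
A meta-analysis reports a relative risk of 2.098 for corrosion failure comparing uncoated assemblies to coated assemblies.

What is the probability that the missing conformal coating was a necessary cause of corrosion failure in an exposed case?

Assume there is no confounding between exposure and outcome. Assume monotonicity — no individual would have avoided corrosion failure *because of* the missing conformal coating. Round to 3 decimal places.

PN ≈ 0.523

Under exogeneity and monotonicity, PN = (RR − 1) / RR = 1 − 1/RR.
PN = (2.098 − 1) / 2.098 = 1.098 / 2.098 ≈ 0.5234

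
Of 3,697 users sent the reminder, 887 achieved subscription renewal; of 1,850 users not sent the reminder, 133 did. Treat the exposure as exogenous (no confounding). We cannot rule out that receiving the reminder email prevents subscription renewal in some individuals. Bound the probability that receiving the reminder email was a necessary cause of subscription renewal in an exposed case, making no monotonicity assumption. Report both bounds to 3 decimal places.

0.700 ≤ PN ≤ 1.000

p₁ = P(outcome | exposed) = 887/3697 = 0.23992
p₀ = P(outcome | unexposed) = 133/1850 = 0.071892
Under exogeneity alone the bounds on PN are max{0,(p₁−p₀)/p₁} ≤ PN ≤ min{1,(1−p₀)/p₁}.
  lower = (p₁ − p₀)/p₁ = 0.16803 / 0.23992 ≈ 0.7004
  upper = min{1, (1 − p₀)/p₁} = 0.92811 / 0.23992 ≈ 3.8683 → capped at 1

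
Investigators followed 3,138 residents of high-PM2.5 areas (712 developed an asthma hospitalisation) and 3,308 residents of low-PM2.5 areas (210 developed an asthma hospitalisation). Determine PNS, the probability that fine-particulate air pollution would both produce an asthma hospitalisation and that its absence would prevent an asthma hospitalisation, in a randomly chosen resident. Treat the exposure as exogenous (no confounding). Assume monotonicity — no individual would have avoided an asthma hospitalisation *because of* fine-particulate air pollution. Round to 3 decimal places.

PNS ≈ 0.163

p₁ = P(outcome | exposed) = 712/3138 = 0.2269
p₀ = P(outcome | unexposed) = 210/3308 = 0.063482
Under exogeneity and monotonicity, PNS = p₁ − p₀.
PNS = 0.2269 − 0.063482 = 0.16341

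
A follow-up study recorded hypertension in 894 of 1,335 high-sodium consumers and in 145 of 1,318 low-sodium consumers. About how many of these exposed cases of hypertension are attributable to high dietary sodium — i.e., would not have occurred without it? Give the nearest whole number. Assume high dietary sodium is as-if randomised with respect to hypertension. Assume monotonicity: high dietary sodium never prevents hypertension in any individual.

p₁ = P(outcome | exposed) = 894/1335 = 0.66966
p₀ = P(outcome | unexposed) = 145/1318 = 0.11002
PN = (p₁ − p₀)/p₁ = (0.66966 − 0.11002) / 0.66966 ≈ 0.83572.
Attributable cases ≈ PN × (exposed cases) = 0.83572 × 894 ≈ 747.13.

about 747 cases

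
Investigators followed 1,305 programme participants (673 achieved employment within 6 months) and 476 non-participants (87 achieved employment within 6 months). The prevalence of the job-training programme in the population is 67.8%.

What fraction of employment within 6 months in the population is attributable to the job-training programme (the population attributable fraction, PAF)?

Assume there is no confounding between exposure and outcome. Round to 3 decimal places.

p₁ = P(outcome | exposed) = 673/1305 = 0.51571
p₀ = P(outcome | unexposed) = 87/476 = 0.18277
Overall risk P(Y=1) = π·p₁ + (1−π)·p₀ = 0.678×0.51571 + 0.322×0.18277 = 0.4085.
Under exogeneity, PAF = [P(Y=1) − p₀] / P(Y=1).
PAF = (0.4085 − 0.18277) / 0.4085 ≈ 0.5526

PAF ≈ 0.553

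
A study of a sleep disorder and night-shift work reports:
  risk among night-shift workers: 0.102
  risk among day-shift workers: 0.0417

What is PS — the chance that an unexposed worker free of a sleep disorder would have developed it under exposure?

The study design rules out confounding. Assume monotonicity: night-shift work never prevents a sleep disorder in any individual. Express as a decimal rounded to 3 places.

PS ≈ 0.063

Let p₁ = 0.102, p₀ = 0.0417.
Under exogeneity and monotonicity, PS = (p₁ − p₀) / (1 − p₀).
PS = (0.102 − 0.0417) / (1 − 0.0417) = 0.0603 / 0.9583 ≈ 0.0629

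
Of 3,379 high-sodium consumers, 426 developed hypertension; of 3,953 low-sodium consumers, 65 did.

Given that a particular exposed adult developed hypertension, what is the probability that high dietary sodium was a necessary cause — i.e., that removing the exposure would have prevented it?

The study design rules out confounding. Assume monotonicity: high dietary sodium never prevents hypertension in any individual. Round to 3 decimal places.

p₁ = P(outcome | exposed) = 426/3379 = 0.12607
p₀ = P(outcome | unexposed) = 65/3953 = 0.016443
Under exogeneity and monotonicity, PN = (p₁ − p₀) / p₁.
PN = (0.12607 − 0.016443) / 0.12607 = 0.10963 / 0.12607 ≈ 0.8696

PN ≈ 0.870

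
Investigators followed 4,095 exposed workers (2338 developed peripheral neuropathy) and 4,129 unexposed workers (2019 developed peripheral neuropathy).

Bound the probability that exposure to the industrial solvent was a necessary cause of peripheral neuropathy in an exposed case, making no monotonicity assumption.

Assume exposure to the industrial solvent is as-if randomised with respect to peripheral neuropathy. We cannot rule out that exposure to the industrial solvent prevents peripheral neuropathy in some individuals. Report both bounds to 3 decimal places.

p₁ = P(outcome | exposed) = 2338/4095 = 0.57094
p₀ = P(outcome | unexposed) = 2019/4129 = 0.48898
Under exogeneity alone the bounds on PN are max{0,(p₁−p₀)/p₁} ≤ PN ≤ min{1,(1−p₀)/p₁}.
  lower = (p₁ − p₀)/p₁ = 0.08196 / 0.57094 ≈ 0.1436
  upper = min{1, (1 − p₀)/p₁} = 0.51102 / 0.57094 ≈ 0.8950

0.144 ≤ PN ≤ 0.895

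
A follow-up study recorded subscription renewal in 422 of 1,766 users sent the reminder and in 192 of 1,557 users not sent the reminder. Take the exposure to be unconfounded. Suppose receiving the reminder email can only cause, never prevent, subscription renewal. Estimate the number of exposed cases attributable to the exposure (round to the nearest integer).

p₁ = P(outcome | exposed) = 422/1766 = 0.23896
p₀ = P(outcome | unexposed) = 192/1557 = 0.12331
PN = (p₁ − p₀)/p₁ = (0.23896 − 0.12331) / 0.23896 ≈ 0.48395.
Attributable cases ≈ PN × (exposed cases) = 0.48395 × 422 ≈ 204.23.

about 204 cases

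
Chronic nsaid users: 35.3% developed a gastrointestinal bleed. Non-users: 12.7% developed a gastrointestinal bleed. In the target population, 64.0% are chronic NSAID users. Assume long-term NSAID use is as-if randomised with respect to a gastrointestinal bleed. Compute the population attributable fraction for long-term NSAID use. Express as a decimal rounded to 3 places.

p₁ = 0.353, p₀ = 0.127.
Overall risk P(Y=1) = π·p₁ + (1−π)·p₀ = 0.64×0.353 + 0.36×0.127 = 0.27164.
Under exogeneity, PAF = [P(Y=1) − p₀] / P(Y=1).
PAF = (0.27164 − 0.127) / 0.27164 ≈ 0.5325

PAF ≈ 0.532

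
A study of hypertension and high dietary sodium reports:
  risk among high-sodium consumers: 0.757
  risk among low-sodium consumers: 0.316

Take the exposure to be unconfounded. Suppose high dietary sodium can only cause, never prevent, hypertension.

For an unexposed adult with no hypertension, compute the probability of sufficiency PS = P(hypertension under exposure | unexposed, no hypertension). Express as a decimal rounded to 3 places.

Let p₁ = 0.757, p₀ = 0.316.
Under exogeneity and monotonicity, PS = (p₁ − p₀) / (1 − p₀).
PS = (0.757 − 0.316) / (1 − 0.316) = 0.441 / 0.684 ≈ 0.6447

PS ≈ 0.645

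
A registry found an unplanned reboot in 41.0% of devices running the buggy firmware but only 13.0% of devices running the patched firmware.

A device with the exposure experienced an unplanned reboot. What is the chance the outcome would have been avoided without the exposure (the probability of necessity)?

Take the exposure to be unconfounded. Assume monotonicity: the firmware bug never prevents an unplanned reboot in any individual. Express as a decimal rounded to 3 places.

PN ≈ 0.683

p₁ = 0.41, p₀ = 0.13.
Under exogeneity and monotonicity, PN = (p₁ − p₀) / p₁.
PN = (0.41 − 0.13) / 0.41 = 0.28 / 0.41 ≈ 0.6829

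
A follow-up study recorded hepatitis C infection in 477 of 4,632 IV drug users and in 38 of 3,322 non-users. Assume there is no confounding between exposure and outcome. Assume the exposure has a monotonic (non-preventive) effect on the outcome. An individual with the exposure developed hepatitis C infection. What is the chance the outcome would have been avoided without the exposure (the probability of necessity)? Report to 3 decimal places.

PN ≈ 0.889

p₁ = P(outcome | exposed) = 477/4632 = 0.10298
p₀ = P(outcome | unexposed) = 38/3322 = 0.011439
Under exogeneity and monotonicity, PN = (p₁ − p₀) / p₁.
PN = (0.10298 − 0.011439) / 0.10298 = 0.09154 / 0.10298 ≈ 0.8889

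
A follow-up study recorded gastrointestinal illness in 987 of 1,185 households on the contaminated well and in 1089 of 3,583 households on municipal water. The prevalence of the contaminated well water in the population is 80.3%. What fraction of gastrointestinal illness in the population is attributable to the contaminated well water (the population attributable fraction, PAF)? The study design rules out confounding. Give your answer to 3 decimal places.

p₁ = P(outcome | exposed) = 987/1185 = 0.83291
p₀ = P(outcome | unexposed) = 1089/3583 = 0.30394
Overall risk P(Y=1) = π·p₁ + (1−π)·p₀ = 0.803×0.83291 + 0.197×0.30394 = 0.7287.
Under exogeneity, PAF = [P(Y=1) − p₀] / P(Y=1).
PAF = (0.7287 − 0.30394) / 0.7287 ≈ 0.5829

PAF ≈ 0.583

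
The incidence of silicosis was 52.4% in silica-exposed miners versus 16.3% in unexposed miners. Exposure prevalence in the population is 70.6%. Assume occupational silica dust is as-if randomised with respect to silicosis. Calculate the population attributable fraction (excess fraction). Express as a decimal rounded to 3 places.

p₁ = 0.524, p₀ = 0.163.
Overall risk P(Y=1) = π·p₁ + (1−π)·p₀ = 0.706×0.524 + 0.294×0.163 = 0.41787.
Under exogeneity, PAF = [P(Y=1) − p₀] / P(Y=1).
PAF = (0.41787 − 0.163) / 0.41787 ≈ 0.6099

PAF ≈ 0.610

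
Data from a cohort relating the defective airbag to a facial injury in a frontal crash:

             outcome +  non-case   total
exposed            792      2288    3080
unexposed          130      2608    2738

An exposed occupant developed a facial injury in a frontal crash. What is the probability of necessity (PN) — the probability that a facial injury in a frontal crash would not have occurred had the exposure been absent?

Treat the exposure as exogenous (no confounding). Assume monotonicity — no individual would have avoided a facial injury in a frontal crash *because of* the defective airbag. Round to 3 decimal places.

p₁ = P(outcome | exposed) = 792/3080 = 0.25714
p₀ = P(outcome | unexposed) = 130/2738 = 0.04748
Under exogeneity and monotonicity, PN = (p₁ − p₀)/p₁.
PN = (0.25714 − 0.04748) / 0.25714 ≈ 0.8154

PN ≈ 0.815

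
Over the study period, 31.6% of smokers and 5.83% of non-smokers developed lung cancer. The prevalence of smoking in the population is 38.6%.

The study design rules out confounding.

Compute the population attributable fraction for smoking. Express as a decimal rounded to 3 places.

p₁ = 0.316, p₀ = 0.0583.
Overall risk P(Y=1) = π·p₁ + (1−π)·p₀ = 0.386×0.316 + 0.614×0.0583 = 0.15777.
Under exogeneity, PAF = [P(Y=1) − p₀] / P(Y=1).
PAF = (0.15777 − 0.0583) / 0.15777 ≈ 0.6305

PAF ≈ 0.630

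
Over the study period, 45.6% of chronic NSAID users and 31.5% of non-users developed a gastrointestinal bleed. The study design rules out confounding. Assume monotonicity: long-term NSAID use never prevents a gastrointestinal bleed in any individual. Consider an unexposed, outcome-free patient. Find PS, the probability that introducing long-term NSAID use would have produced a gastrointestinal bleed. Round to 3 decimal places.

PS ≈ 0.206

p₁ = 0.456, p₀ = 0.315.
Under exogeneity and monotonicity, PS = (p₁ − p₀) / (1 − p₀).
PS = (0.456 − 0.315) / (1 − 0.315) = 0.141 / 0.685 ≈ 0.2058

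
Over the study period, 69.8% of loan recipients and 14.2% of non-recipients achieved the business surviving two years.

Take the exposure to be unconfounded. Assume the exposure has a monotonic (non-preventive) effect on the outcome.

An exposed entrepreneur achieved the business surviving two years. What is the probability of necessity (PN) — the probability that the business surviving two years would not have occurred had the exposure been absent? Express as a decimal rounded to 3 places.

p₁ = 0.698, p₀ = 0.142.
Under exogeneity and monotonicity, PN = (p₁ − p₀) / p₁.
PN = (0.698 − 0.142) / 0.698 = 0.556 / 0.698 ≈ 0.7966

PN ≈ 0.797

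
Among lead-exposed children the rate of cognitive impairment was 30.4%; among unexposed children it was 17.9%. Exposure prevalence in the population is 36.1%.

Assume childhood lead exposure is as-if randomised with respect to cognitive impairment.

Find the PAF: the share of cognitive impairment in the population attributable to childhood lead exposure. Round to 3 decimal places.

p₁ = 0.304, p₀ = 0.179.
Overall risk P(Y=1) = π·p₁ + (1−π)·p₀ = 0.361×0.304 + 0.639×0.179 = 0.22412.
Under exogeneity, PAF = [P(Y=1) − p₀] / P(Y=1).
PAF = (0.22412 − 0.179) / 0.22412 ≈ 0.2013

PAF ≈ 0.201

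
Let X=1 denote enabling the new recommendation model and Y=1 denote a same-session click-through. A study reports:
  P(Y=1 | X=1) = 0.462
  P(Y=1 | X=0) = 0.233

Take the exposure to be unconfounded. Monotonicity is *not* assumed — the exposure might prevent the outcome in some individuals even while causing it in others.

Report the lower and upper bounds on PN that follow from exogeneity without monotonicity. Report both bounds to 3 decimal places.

Let p₁ = 0.462, p₀ = 0.233.
Under exogeneity alone the bounds on PN are max{0,(p₁−p₀)/p₁} ≤ PN ≤ min{1,(1−p₀)/p₁}.
  lower = (p₁ − p₀)/p₁ = 0.229 / 0.462 ≈ 0.4957
  upper = min{1, (1 − p₀)/p₁} = 0.767 / 0.462 ≈ 1.6602 → capped at 1

0.496 ≤ PN ≤ 1.000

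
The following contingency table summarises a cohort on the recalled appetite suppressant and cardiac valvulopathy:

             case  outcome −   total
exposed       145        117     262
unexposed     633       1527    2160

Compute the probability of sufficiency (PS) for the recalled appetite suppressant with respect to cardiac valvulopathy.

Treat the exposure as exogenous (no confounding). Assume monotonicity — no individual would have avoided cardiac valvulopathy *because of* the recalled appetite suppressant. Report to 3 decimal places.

PS ≈ 0.368

p₁ = P(outcome | exposed) = 145/262 = 0.55344
p₀ = P(outcome | unexposed) = 633/2160 = 0.29306
Under exogeneity and monotonicity, PS = (p₁ − p₀) / (1 − p₀).
PS = (0.55344 − 0.29306) / (1 − 0.29306) = 0.26038 / 0.70694 ≈ 0.3683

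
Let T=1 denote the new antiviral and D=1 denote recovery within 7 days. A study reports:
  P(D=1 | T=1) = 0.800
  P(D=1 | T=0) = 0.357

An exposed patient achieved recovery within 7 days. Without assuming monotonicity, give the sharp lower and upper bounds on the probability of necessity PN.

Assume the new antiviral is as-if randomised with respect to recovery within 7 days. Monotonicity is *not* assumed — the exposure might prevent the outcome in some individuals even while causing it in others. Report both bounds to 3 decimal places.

0.554 ≤ PN ≤ 0.804

Let p₁ = 0.8, p₀ = 0.357.
Under exogeneity alone the bounds on PN are max{0,(p₁−p₀)/p₁} ≤ PN ≤ min{1,(1−p₀)/p₁}.
  lower = (p₁ − p₀)/p₁ = 0.443 / 0.8 ≈ 0.5538
  upper = min{1, (1 − p₀)/p₁} = 0.643 / 0.8 ≈ 0.8037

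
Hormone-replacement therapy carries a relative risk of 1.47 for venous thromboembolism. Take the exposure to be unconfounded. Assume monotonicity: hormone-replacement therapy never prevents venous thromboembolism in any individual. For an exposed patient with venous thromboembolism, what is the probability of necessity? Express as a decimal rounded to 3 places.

Under exogeneity and monotonicity, PN = (RR − 1) / RR = 1 − 1/RR.
PN = (1.47 − 1) / 1.47 = 0.47 / 1.47 ≈ 0.3197

PN ≈ 0.320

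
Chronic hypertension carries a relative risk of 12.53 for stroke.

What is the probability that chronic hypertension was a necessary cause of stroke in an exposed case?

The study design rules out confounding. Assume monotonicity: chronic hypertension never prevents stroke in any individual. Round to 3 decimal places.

Under exogeneity and monotonicity, PN = (RR − 1) / RR = 1 − 1/RR.
PN = (12.53 − 1) / 12.53 = 11.53 / 12.53 ≈ 0.9202

PN ≈ 0.920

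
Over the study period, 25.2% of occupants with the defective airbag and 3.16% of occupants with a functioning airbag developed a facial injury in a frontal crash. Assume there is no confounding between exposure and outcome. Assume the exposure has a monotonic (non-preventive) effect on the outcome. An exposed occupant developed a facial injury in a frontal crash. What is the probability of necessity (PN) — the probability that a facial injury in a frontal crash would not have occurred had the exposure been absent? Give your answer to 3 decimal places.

p₁ = 0.252, p₀ = 0.0316.
Under exogeneity and monotonicity, PN = (p₁ − p₀) / p₁.
PN = (0.252 − 0.0316) / 0.252 = 0.2204 / 0.252 ≈ 0.8746

PN ≈ 0.875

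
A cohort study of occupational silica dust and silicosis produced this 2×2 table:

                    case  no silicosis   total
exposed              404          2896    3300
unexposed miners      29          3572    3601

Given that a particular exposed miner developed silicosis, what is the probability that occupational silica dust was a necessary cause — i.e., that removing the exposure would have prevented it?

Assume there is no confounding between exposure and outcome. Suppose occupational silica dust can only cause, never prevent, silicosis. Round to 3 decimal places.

p₁ = P(outcome | exposed) = 404/3300 = 0.12242
p₀ = P(outcome | unexposed) = 29/3601 = 0.0080533
Under exogeneity and monotonicity, PN = (p₁ − p₀) / p₁.
PN = (0.12242 − 0.0080533) / 0.12242 = 0.11437 / 0.12242 ≈ 0.9342

PN ≈ 0.934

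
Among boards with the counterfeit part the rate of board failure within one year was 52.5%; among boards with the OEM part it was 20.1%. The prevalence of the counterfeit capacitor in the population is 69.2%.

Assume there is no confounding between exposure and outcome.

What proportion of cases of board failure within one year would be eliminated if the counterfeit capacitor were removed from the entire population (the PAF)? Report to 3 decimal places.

PAF ≈ 0.527

p₁ = 0.525, p₀ = 0.201.
Overall risk P(Y=1) = π·p₁ + (1−π)·p₀ = 0.692×0.525 + 0.308×0.201 = 0.42521.
Under exogeneity, PAF = [P(Y=1) − p₀] / P(Y=1).
PAF = (0.42521 − 0.201) / 0.42521 ≈ 0.5273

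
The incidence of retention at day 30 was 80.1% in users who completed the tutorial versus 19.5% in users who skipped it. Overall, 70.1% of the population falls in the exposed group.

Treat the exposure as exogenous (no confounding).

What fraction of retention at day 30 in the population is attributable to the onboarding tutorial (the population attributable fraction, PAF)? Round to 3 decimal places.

PAF ≈ 0.685

p₁ = 0.801, p₀ = 0.195.
Overall risk P(Y=1) = π·p₁ + (1−π)·p₀ = 0.701×0.801 + 0.299×0.195 = 0.61981.
Under exogeneity, PAF = [P(Y=1) − p₀] / P(Y=1).
PAF = (0.61981 − 0.195) / 0.61981 ≈ 0.6854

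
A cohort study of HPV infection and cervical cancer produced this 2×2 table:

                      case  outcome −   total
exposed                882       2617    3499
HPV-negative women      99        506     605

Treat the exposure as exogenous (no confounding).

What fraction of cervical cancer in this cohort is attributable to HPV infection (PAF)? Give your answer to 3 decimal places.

PAF ≈ 0.315

p₁ = P(outcome | exposed) = 882/3499 = 0.25207
p₀ = P(outcome | unexposed) = 99/605 = 0.16364
Exposure prevalence π = 3499/4104 = 0.85258; overall risk P(Y=1) = 0.23904.
Under exogeneity, PAF = [P(Y=1) − p₀]/P(Y=1).
PAF = (0.23904 − 0.16364) / 0.23904 ≈ 0.3154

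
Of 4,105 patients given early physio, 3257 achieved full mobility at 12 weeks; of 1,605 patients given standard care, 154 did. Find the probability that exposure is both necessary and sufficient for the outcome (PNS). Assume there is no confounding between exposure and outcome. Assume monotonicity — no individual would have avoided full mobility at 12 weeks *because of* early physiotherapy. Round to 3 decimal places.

p₁ = P(outcome | exposed) = 3257/4105 = 0.79342
p₀ = P(outcome | unexposed) = 154/1605 = 0.09595
Under exogeneity and monotonicity, PNS = p₁ − p₀.
PNS = 0.79342 − 0.09595 = 0.69747

PNS ≈ 0.697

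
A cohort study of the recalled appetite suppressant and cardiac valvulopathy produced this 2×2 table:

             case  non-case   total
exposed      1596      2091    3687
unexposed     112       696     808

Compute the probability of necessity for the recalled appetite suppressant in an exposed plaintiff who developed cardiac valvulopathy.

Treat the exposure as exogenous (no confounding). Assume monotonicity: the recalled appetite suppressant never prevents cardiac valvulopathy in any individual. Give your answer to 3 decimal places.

p₁ = P(outcome | exposed) = 1596/3687 = 0.43287
p₀ = P(outcome | unexposed) = 112/808 = 0.13861
Under exogeneity and monotonicity, PN = (p₁ − p₀) / p₁.
PN = (0.43287 − 0.13861) / 0.43287 = 0.29426 / 0.43287 ≈ 0.6798

PN ≈ 0.680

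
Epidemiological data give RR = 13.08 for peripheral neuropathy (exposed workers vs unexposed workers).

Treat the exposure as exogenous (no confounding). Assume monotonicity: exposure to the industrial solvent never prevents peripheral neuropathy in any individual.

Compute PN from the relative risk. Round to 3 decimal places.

PN ≈ 0.924

Under exogeneity and monotonicity, PN = (RR − 1) / RR = 1 − 1/RR.
PN = (13.08 − 1) / 13.08 = 12.08 / 13.08 ≈ 0.9235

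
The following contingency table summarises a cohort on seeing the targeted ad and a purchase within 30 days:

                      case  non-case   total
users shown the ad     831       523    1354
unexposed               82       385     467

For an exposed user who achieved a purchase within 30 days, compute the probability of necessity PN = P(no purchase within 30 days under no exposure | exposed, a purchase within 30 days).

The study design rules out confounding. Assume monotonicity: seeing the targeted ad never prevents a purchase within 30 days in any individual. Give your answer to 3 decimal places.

p₁ = P(outcome | exposed) = 831/1354 = 0.61374
p₀ = P(outcome | unexposed) = 82/467 = 0.17559
Under exogeneity and monotonicity, PN = (p₁ − p₀) / p₁.
PN = (0.61374 − 0.17559) / 0.61374 = 0.43815 / 0.61374 ≈ 0.7139

PN ≈ 0.714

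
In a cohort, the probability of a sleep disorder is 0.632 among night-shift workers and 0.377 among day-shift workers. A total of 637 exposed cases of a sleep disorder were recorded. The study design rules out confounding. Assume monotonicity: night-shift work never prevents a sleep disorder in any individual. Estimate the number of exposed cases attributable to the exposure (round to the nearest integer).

Let p₁ = 0.632, p₀ = 0.377.
PN = (p₁ − p₀)/p₁ = (0.632 − 0.377) / 0.632 ≈ 0.40348.
Attributable cases ≈ PN × (exposed cases) = 0.40348 × 637 ≈ 257.02.

about 257 cases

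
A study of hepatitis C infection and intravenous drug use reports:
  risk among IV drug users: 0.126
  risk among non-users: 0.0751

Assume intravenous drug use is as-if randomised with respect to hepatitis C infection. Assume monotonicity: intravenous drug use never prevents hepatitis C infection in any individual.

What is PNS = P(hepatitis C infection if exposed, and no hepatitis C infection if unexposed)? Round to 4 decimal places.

Let p₁ = 0.126, p₀ = 0.0751.
Under exogeneity and monotonicity, PNS = p₁ − p₀.
PNS = 0.126 − 0.0751 = 0.0509

PNS ≈ 0.0509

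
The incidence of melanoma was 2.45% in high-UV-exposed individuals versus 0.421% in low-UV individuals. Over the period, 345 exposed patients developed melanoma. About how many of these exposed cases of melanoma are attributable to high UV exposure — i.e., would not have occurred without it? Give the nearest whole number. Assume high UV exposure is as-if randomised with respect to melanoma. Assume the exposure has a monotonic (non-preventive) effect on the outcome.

about 286 cases

p₁ = 0.0245, p₀ = 0.00421.
PN = (p₁ − p₀)/p₁ = (0.0245 − 0.00421) / 0.0245 ≈ 0.82816.
Attributable cases ≈ PN × (exposed cases) = 0.82816 × 345 ≈ 285.72.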